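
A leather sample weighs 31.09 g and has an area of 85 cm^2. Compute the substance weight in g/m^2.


3657.6 g/m^2

Substance weight = mass / area x 10000
SW = 31.09 / 85 x 10000
SW = 3657.6 g/m^2


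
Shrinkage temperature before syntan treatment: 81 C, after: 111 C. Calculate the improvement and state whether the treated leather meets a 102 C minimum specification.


Improvement = 111 - 81 = 30 C
Spec check: 111 C >= 102 C? Yes


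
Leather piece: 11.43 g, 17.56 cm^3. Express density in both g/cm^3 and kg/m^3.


0.651 g/cm^3
651 kg/m^3


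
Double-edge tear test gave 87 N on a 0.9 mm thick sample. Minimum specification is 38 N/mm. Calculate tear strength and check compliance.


Tear strength = 96.7 N/mm
Compliant: Yes


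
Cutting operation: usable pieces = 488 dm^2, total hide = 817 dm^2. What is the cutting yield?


Yield = usable / total x 100
Yield = 488 / 817 x 100 = 59.7%


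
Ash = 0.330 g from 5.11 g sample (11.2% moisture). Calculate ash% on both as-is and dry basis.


As-is ash = 6.46%
Dry-basis ash = 7.27%

As-is ash% = 0.330 / 5.11 x 100 = 6.46%
Dry mass = 5.11 x (100 - 11.2) / 100 = 4.53768 g
Dry-basis ash% = 0.330 / 4.53768 x 100 = 7.27%


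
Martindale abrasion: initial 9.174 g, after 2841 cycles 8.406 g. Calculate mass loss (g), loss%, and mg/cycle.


Mass loss = 0.768 g
Loss = 8.37%
Rate = 0.270 mg/cycle

Loss = 9.174 - 8.406 = 0.768 g
Loss% = 0.768 / 9.174 x 100 = 8.37%
Rate = 0.768 / 2841 x 1000 = 0.270 mg/cycle


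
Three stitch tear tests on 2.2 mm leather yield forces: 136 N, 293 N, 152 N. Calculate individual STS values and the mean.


STS1 = 136 / 2.2 = 61.8 N/mm
STS2 = 293 / 2.2 = 133.2 N/mm
STS3 = 152 / 2.2 = 69.1 N/mm
Mean = (61.8 + 133.2 + 69.1) / 3 = 88.0 N/mm


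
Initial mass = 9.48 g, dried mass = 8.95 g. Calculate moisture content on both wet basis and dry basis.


Wet basis = 5.6%
Dry basis = 5.9%

Moisture lost = 9.48 - 8.95 = 0.53 g
Wet basis MC = 0.53 / 9.48 x 100 = 5.6%
Dry basis MC = 0.53 / 8.95 x 100 = 5.9%


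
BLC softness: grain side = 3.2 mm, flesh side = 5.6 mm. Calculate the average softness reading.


4.40 mm


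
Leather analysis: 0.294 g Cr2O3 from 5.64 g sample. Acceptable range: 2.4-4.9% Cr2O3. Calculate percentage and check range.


Cr2O3% = 0.294 / 5.64 x 100 = 5.21%
Acceptable range: 2.4 to 4.9%
Within range: No


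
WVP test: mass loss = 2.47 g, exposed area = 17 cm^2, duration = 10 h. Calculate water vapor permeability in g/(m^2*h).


WVP = mass_loss / (area x time) x 10000
WVP = 2.47 / (17 x 10) x 10000
WVP = 2.47 / 170 x 10000 = 145.29 g/(m^2*h)


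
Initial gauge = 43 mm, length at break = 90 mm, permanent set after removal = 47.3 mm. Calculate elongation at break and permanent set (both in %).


Elongation at break = 109.3%
Permanent set = 10.0%

Elongation at break = (90 - 43) / 43 x 100 = 109.3%
Permanent set = (47.3 - 43) / 43 x 100 = 10.0%


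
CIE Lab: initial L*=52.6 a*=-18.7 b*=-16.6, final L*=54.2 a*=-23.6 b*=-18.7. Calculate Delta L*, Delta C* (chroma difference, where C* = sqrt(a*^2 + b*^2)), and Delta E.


Delta L* = 1.6
Delta C* = 5.11
Delta E = 5.57

Delta L* = 54.2 - 52.6 = 1.6
C1* = sqrt((-18.7)^2 + (-16.6)^2) = 25.005
C2* = sqrt((-23.6)^2 + (-18.7)^2) = 30.111
Delta C* = 30.111 - 25.005 = 5.11
Delta E = sqrt((1.6)^2 + (-4.9)^2 + (-2.1)^2) = 5.57


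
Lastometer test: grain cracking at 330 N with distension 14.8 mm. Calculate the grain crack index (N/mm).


Grain crack index = force / distension
Index = 330 / 14.8 = 22.3 N/mm


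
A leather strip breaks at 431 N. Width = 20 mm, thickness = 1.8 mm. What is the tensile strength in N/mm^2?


Cross-sectional area = 20 x 1.8 = 36.0 mm^2
Tensile strength = 431 / 36.0 = 11.97 N/mm^2


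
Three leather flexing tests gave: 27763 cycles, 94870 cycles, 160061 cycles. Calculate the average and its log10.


Average = 94231 cycles
log10 = 4.97

Average = (27763 + 94870 + 160061) / 3 = 94231 cycles
log10(94231) = 4.97


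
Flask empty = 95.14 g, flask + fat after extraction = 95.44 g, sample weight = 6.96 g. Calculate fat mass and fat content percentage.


Fat mass = 95.44 - 95.14 = 0.30 g
Fat% = 0.30 / 6.96 x 100 = 4.3%


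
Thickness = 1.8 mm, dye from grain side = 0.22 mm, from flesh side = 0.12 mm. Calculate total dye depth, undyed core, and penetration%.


Total dyed = 0.22 + 0.12 = 0.34 mm
Undyed core = 1.8 - 0.34 = 1.46 mm
Penetration = 0.34 / 1.8 x 100 = 18.9%


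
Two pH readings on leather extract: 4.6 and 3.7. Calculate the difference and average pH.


Difference = 0.9
Average pH = 4.15


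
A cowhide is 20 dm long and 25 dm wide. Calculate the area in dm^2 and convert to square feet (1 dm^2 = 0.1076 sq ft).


500 dm^2
53.80 sq ft

Area = 20 x 25 = 500 dm^2
Conversion: 500 x 0.1076 = 53.80 sq ft


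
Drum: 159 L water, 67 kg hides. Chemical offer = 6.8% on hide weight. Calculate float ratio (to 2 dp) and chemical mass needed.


Float ratio = 2.37
Chemical needed = 4.556 kg

Float ratio = 159 / 67 = 2.37
Chemical = 67 x 6.8 / 100 = 4.556 kg


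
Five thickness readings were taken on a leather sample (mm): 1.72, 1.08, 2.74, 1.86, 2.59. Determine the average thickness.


Sum = 1.72 + 1.08 + 2.74 + 1.86 + 2.59 = 9.99
Average = 9.99 / 5 = 2.00 mm


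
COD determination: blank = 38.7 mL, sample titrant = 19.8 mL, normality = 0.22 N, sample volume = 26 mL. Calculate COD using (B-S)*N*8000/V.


1279.4 mg/L


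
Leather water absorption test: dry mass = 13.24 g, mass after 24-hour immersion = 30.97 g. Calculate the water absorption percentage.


133.9%

Water absorbed = 30.97 - 13.24 = 17.73 g
WA% = 17.73 / 13.24 x 100 = 133.9%


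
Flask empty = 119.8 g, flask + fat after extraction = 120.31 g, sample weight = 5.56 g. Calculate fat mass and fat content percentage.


Fat mass = 120.31 - 119.8 = 0.51 g
Fat% = 0.51 / 5.56 x 100 = 9.2%


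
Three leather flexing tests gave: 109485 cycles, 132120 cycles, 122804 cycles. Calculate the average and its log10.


Average = 121470 cycles
log10 = 5.08


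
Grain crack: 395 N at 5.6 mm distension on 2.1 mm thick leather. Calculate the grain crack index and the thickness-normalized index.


Crack index = 395 / 5.6 = 70.5 N/mm
Normalized = 70.5 / 2.1 = 33.6 N/mm per mm


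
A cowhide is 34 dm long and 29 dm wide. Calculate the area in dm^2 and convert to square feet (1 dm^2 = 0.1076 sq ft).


Area = 34 x 29 = 986 dm^2
Conversion: 986 x 0.1076 = 106.09 sq ft


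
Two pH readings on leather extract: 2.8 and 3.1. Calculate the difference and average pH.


Difference = |2.8 - 3.1| = 0.3
Average = (2.8 + 3.1) / 2 = 2.95


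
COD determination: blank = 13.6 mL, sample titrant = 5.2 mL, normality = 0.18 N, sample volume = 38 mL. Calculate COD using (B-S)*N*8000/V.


COD = (13.6 - 5.2) x 0.18 x 8000 / 38
COD = 8.4 x 0.18 x 8000 / 38
COD = 318.3 mg/L


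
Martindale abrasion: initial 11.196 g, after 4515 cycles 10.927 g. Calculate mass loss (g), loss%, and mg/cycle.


Mass loss = 0.269 g
Loss = 2.40%
Rate = 0.060 mg/cycle

Loss = 11.196 - 10.927 = 0.269 g
Loss% = 0.269 / 11.196 x 100 = 2.40%
Rate = 0.269 / 4515 x 1000 = 0.060 mg/cycle


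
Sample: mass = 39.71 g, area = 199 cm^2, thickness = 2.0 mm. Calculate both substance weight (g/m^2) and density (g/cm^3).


Substance weight = 1995.5 g/m^2
Density = 0.998 g/cm^3

SW = 39.71 / 199 x 10000 = 1995.5 g/m^2
Volume = 199 x 2.0 / 10 = 39.80 cm^3
Density = 39.71 / 39.80 = 0.998 g/cm^3


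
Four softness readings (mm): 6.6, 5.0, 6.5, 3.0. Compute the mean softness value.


Sum = 6.6 + 5.0 + 6.5 + 3.0
Mean = 21.1 / 4 = 5.28 mm


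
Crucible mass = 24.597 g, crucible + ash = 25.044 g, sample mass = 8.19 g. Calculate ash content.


Ash mass = 0.447 g
Ash content = 5.46%


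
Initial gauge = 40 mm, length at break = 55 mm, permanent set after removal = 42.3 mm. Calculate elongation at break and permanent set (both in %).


Elongation at break = (55 - 40) / 40 x 100 = 37.5%
Permanent set = (42.3 - 40) / 40 x 100 = 5.8%


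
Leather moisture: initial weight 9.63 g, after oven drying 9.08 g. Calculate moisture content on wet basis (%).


5.7%


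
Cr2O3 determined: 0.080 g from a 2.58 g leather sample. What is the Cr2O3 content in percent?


3.10%

Cr2O3% = 0.080 / 2.58 x 100
Cr2O3% = 3.10%


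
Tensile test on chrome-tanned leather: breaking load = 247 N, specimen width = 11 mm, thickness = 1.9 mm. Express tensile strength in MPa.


Cross-section = 11 x 1.9 = 20.9 mm^2
TS = 247 / 20.9 = 11.82 MPa
(1 N/mm^2 = 1 MPa)


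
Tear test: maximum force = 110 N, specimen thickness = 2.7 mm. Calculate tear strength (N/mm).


40.7 N/mm


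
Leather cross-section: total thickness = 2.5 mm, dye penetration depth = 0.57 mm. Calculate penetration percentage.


22.8%

Penetration% = 0.57 / 2.5 x 100
Penetration = 22.8%


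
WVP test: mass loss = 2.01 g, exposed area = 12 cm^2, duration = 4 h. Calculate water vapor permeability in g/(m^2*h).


418.75 g/(m^2*h)

WVP = mass_loss / (area x time) x 10000
WVP = 2.01 / (12 x 4) x 10000
WVP = 2.01 / 48 x 10000 = 418.75 g/(m^2*h)


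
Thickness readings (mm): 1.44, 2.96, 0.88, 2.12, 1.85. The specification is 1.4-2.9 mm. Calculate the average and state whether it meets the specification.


Average = 1.85 mm
Within specification: Yes


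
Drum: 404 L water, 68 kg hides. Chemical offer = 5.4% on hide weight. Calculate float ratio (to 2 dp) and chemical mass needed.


Float ratio = 404 / 68 = 5.94
Chemical = 68 x 5.4 / 100 = 3.672 kg


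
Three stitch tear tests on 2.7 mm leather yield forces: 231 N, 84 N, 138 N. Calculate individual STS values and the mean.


STS1 = 231 / 2.7 = 85.6 N/mm
STS2 = 84 / 2.7 = 31.1 N/mm
STS3 = 138 / 2.7 = 51.1 N/mm
Mean = (85.6 + 31.1 + 51.1) / 3 = 55.9 N/mm


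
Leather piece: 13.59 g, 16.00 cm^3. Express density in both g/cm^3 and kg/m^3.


0.849 g/cm^3
849 kg/m^3

Density = 13.59 / 16.00 = 0.849 g/cm^3
Convert: 0.849 x 1000 = 849 kg/m^3


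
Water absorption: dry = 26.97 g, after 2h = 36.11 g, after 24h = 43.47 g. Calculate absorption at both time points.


WA (2h) = (36.11 - 26.97) / 26.97 x 100 = 33.9%
WA (24h) = (43.47 - 26.97) / 26.97 x 100 = 61.2%


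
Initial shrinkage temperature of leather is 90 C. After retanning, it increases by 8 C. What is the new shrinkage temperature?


New Ts = 90 + 8 = 98 C


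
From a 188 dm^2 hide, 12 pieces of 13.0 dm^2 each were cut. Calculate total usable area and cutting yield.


Usable area = 156.0 dm^2
Yield = 83.0%


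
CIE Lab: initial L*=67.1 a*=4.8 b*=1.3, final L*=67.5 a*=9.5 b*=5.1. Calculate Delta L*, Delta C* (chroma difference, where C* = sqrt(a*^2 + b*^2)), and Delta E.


Delta L* = 67.5 - 67.1 = 0.4
C1* = sqrt((4.8)^2 + (1.3)^2) = 4.973
C2* = sqrt((9.5)^2 + (5.1)^2) = 10.782
Delta C* = 10.782 - 4.973 = 5.81
Delta E = sqrt((0.4)^2 + (4.7)^2 + (3.8)^2) = 6.06


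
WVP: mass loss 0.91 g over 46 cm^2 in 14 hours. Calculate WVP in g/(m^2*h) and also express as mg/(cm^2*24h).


WVP = 14.13 g/(m^2*h)
Daily rate = 33.91 mg/(cm^2*24h)

WVP = 0.91 / (46 x 14) x 10000 = 14.13 g/(m^2*h)
Mass loss in mg = 0.91 x 1000 = 910 mg
Per cm^2 per 24h in mg: 910 x 24 / (46 x 14) = 21840 / 644 = 33.91 mg/(cm^2*24h)


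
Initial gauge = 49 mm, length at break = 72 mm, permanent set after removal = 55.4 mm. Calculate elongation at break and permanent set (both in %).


Elongation at break = 46.9%
Permanent set = 13.1%


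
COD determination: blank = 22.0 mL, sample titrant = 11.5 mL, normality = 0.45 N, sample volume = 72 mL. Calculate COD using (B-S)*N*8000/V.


525.0 mg/L


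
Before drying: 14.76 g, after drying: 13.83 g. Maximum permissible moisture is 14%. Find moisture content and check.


Moisture content = 6.3%
Acceptable: Yes

MC = (14.76 - 13.83) / 14.76 x 100 = 6.3%
Maximum: 14%
Acceptable: Yes


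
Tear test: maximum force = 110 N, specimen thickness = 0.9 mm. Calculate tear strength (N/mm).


Tear strength = force / thickness
Tear = 110 / 0.9 = 122.2 N/mm


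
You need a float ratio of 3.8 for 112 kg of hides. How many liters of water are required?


425.6 L


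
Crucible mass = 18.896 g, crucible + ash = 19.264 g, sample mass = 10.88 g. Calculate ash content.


Ash mass = 19.264 - 18.896 = 0.368 g
Ash% = 0.368 / 10.88 x 100 = 3.38%


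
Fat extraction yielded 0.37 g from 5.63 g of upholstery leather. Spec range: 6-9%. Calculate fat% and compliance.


Fat% = 0.37 / 5.63 x 100 = 6.6%
Spec range: 6-9%
Compliant: Yes


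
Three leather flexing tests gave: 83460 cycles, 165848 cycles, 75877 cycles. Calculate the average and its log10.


Average = 108395 cycles
log10 = 5.04

Average = (83460 + 165848 + 75877) / 3 = 108395 cycles
log10(108395) = 5.04


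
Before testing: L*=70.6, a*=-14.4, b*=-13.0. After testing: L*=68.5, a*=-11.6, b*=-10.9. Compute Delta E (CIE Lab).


Delta E = 4.08

dL = 68.5 - 70.6 = -2.1
da = -11.6 - (-14.4) = 2.8
db = -10.9 - (-13.0) = 2.1
dE = sqrt((-2.1)^2 + (2.8)^2 + (2.1)^2) = 4.08


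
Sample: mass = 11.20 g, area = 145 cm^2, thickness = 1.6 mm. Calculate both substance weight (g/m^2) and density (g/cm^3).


SW = 11.20 / 145 x 10000 = 772.4 g/m^2
Volume = 145 x 1.6 / 10 = 23.20 cm^3
Density = 11.20 / 23.20 = 0.483 g/cm^3


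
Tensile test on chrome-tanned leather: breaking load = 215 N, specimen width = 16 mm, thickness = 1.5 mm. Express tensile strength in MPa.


8.96 MPa


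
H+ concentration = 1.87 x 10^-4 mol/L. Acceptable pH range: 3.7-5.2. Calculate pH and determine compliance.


pH = -log10(1.87 x 10^-4) = 3.73
Range: 3.7 to 5.2
Compliant: Yes


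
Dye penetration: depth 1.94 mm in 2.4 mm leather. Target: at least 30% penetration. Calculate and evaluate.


Penetration = 1.94 / 2.4 x 100 = 80.8%
Target: 30%
Meets target: Yes


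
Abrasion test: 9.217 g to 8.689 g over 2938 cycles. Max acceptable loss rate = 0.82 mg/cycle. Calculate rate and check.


Loss = 9.217 - 8.689 = 0.528 g
Rate = 0.528 g / 2938 cycles x 1000 = 0.180 mg/cycle
Max = 0.82 mg/cycle
Passes: Yes


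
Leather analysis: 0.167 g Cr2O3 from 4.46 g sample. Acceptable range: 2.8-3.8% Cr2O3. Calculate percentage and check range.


Cr2O3 = 3.74%
Within range: Yes


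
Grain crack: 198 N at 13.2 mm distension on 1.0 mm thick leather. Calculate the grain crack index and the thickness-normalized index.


Crack index = 198 / 13.2 = 15.0 N/mm
Normalized = 15.0 / 1.0 = 15.0 N/mm per mm


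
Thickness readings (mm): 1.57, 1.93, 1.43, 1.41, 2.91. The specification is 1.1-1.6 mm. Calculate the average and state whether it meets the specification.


Average = 1.85 mm
Within specification: No


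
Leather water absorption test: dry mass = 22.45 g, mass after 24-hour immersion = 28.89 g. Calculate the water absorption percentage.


28.7%

Water absorbed = 28.89 - 22.45 = 6.44 g
WA% = 6.44 / 22.45 x 100 = 28.7%


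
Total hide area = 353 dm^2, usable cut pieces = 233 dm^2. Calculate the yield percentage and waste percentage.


Yield = 66.0%
Waste = 34.0%


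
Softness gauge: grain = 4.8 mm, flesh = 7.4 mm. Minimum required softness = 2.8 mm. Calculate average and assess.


Average = (4.8 + 7.4) / 2 = 6.10 mm
Minimum = 2.8 mm
Meets requirement: Yes


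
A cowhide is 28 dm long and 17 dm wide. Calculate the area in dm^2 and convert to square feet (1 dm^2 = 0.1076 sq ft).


476 dm^2
51.22 sq ft

Area = 28 x 17 = 476 dm^2
Conversion: 476 x 0.1076 = 51.22 sq ft


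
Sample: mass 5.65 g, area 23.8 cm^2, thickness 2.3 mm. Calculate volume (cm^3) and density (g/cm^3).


Volume = 5.474 cm^3
Density = 1.032 g/cm^3


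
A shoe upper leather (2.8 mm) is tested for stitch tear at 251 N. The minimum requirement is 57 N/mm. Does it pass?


STS = 251 / 2.8 = 89.6 N/mm
Minimum required: 57 N/mm
Passes: Yes


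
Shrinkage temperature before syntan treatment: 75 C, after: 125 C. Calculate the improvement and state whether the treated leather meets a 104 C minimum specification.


Improvement = 125 - 75 = 50 C
Spec check: 125 C >= 104 C? Yes


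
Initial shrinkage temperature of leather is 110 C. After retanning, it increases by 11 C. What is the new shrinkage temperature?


New Ts = 110 + 11 = 121 C


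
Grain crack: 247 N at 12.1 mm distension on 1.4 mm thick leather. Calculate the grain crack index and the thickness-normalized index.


Crack index = 20.4 N/mm
Normalized index = 14.6 N/mm per mm

Crack index = 247 / 12.1 = 20.4 N/mm
Normalized = 20.4 / 1.4 = 14.6 N/mm per mm


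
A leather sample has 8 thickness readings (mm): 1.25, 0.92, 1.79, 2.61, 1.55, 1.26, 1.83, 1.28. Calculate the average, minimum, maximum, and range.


Sum = 12.49
Average = 12.49 / 8 = 1.56 mm
Minimum = 0.92 mm
Maximum = 2.61 mm
Range = 2.61 - 0.92 = 1.69 mm


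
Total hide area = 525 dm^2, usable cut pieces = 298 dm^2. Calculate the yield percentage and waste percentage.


Yield = 298 / 525 x 100 = 56.8%
Waste = 525 - 298 = 227 dm^2
Waste% = 100 - 56.8 = 43.2%


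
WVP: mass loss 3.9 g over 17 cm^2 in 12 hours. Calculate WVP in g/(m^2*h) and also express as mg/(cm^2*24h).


WVP = 3.9 / (17 x 12) x 10000 = 191.18 g/(m^2*h)
Mass loss in mg = 3.9 x 1000 = 3900 mg
Per cm^2 per 24h in mg: 3900 x 24 / (17 x 12) = 93600 / 204 = 458.82 mg/(cm^2*24h)


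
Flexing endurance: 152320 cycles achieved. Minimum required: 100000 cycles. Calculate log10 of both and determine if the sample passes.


Achieved: log10 = 5.18
Required: log10 = 5.00
Passes: Yes

log10(152320) = 5.18
log10(100000) = 5.00
Passes: Yes


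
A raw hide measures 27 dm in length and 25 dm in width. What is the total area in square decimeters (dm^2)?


675 dm^2


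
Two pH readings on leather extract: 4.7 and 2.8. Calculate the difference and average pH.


Difference = 1.9
Average pH = 3.75


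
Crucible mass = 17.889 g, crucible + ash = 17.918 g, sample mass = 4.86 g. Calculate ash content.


Ash mass = 0.029 g
Ash content = 0.60%


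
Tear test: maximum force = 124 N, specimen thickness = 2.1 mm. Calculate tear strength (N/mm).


59.0 N/mm


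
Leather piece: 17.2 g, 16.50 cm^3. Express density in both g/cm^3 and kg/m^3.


1.042 g/cm^3
1042 kg/m^3

Density = 17.2 / 16.50 = 1.042 g/cm^3
Convert: 1.042 x 1000 = 1042 kg/m^3


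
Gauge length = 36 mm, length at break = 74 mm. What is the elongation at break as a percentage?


Extension = 74 - 36 = 38 mm
Elongation = 38 / 36 x 100 = 105.6%


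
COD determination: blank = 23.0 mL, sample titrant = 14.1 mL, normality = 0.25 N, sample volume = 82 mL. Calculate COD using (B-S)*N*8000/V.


COD = (23.0 - 14.1) x 0.25 x 8000 / 82
COD = 8.9 x 0.25 x 8000 / 82
COD = 217.1 mg/L


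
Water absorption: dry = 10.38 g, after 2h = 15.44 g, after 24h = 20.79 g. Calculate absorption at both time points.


WA (2h) = (15.44 - 10.38) / 10.38 x 100 = 48.7%
WA (24h) = (20.79 - 10.38) / 10.38 x 100 = 100.3%


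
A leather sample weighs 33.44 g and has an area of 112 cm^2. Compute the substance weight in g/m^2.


2985.7 g/m^2

Substance weight = mass / area x 10000
SW = 33.44 / 112 x 10000
SW = 2985.7 g/m^2


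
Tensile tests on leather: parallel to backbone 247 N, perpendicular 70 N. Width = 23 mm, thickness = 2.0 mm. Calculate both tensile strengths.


Area = 23 x 2.0 = 46.0 mm^2
TS (parallel) = 247 / 46.0 = 5.37 N/mm^2
TS (perpendicular) = 70 / 46.0 = 1.52 N/mm^2


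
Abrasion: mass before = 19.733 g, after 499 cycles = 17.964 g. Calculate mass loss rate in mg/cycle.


Mass loss = 19.733 - 17.964 = 1.769 g
Rate = 1.769 / 499 x 1000 = 3.545 mg/cycle


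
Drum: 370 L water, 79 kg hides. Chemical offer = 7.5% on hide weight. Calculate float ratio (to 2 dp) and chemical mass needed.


Float ratio = 370 / 79 = 4.68
Chemical = 79 x 7.5 / 100 = 5.925 kg


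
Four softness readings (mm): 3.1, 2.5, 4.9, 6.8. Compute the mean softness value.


4.33 mm


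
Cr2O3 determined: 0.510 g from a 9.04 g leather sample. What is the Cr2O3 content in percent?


Cr2O3% = 0.510 / 9.04 x 100
Cr2O3% = 5.64%


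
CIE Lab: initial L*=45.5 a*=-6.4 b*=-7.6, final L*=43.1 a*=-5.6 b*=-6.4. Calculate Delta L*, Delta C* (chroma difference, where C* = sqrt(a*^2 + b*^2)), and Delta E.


Delta L* = 43.1 - 45.5 = -2.4
C1* = sqrt((-6.4)^2 + (-7.6)^2) = 9.936
C2* = sqrt((-5.6)^2 + (-6.4)^2) = 8.504
Delta C* = 8.504 - 9.936 = -1.43
Delta E = sqrt((-2.4)^2 + (0.8)^2 + (1.2)^2) = 2.80


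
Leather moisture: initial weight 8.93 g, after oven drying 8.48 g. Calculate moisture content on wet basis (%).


5.0%

Moisture = 8.93 - 8.48 = 0.45 g
MC = 0.45 / 8.93 x 100 = 5.0%


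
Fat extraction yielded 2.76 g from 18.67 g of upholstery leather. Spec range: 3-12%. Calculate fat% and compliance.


Fat content = 14.8%
Compliant: No


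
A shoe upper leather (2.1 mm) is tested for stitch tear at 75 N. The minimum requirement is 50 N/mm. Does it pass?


STS = 35.7 N/mm
Passes: No

STS = 75 / 2.1 = 35.7 N/mm
Minimum required: 50 N/mm
Passes: No


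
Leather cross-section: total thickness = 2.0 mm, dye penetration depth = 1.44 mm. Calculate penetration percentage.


Penetration% = 1.44 / 2.0 x 100
Penetration = 72.0%


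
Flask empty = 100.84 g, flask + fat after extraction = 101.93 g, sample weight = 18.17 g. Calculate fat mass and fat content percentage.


Fat mass = 1.09 g
Fat content = 6.0%

Fat mass = 101.93 - 100.84 = 1.09 g
Fat% = 1.09 / 18.17 x 100 = 6.0%


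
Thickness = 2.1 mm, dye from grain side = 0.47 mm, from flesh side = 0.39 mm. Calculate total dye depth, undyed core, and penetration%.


Total dyed = 0.86 mm
Undyed core = 1.24 mm
Penetration = 41.0%


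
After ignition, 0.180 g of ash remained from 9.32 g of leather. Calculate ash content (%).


1.93%

Ash% = 0.180 / 9.32 x 100
Ash% = 1.93%


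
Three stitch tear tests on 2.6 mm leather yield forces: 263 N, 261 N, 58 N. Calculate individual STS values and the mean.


STS1 = 101.2 N/mm
STS2 = 100.4 N/mm
STS3 = 22.3 N/mm
Mean = 74.6 N/mm


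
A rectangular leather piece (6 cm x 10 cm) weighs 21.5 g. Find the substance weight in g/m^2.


3583.3 g/m^2

Area = 6 x 10 = 60 cm^2
SW = 21.5 / 60 x 10000 = 3583.3 g/m^2


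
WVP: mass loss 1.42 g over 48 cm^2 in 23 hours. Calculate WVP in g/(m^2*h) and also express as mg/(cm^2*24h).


WVP = 1.42 / (48 x 23) x 10000 = 12.86 g/(m^2*h)
Mass loss in mg = 1.42 x 1000 = 1420 mg
Per cm^2 per 24h in mg: 1420 x 24 / (48 x 23) = 34080 / 1104 = 30.87 mg/(cm^2*24h)


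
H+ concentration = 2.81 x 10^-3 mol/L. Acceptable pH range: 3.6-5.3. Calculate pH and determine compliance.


pH = -log10(2.81 x 10^-3) = 2.55
Range: 3.6 to 5.3
Compliant: No


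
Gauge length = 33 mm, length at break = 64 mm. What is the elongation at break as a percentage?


93.9%

Extension = 64 - 33 = 31 mm
Elongation = 31 / 33 x 100 = 93.9%


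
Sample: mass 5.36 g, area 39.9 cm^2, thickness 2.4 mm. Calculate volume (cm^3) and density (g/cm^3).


Volume = 9.576 cm^3
Density = 0.560 g/cm^3

Thickness in cm = 2.4 / 10 = 0.24 cm
Volume = 39.9 x 0.24 = 9.576 cm^3
Density = 5.36 / 9.576 = 0.560 g/cm^3


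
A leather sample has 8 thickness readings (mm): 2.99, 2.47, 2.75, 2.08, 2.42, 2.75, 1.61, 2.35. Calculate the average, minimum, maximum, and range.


Sum = 19.42
Average = 19.42 / 8 = 2.43 mm
Minimum = 1.61 mm
Maximum = 2.99 mm
Range = 2.99 - 1.61 = 1.38 mm


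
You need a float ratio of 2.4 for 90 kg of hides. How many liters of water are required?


216.0 L

Water = hide weight x target ratio
Water = 90 x 2.4 = 216.0 L


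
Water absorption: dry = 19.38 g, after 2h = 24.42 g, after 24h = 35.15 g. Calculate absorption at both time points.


2h absorption = 26.0%
24h absorption = 81.4%


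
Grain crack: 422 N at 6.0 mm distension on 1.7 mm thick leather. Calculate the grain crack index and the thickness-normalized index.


Crack index = 70.3 N/mm
Normalized index = 41.4 N/mm per mm

Crack index = 422 / 6.0 = 70.3 N/mm
Normalized = 70.3 / 1.7 = 41.4 N/mm per mm


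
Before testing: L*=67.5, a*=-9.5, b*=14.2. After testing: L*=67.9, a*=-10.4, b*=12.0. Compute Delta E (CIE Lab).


dL = 67.9 - 67.5 = 0.4
da = -10.4 - (-9.5) = -0.9
db = 12.0 - 14.2 = -2.2
dE = sqrt((0.4)^2 + (-0.9)^2 + (-2.2)^2) = 2.41


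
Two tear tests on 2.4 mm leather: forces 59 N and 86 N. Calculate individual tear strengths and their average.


Tear 1 = 59 / 2.4 = 24.6 N/mm
Tear 2 = 86 / 2.4 = 35.8 N/mm
Average = (24.6 + 35.8) / 2 = 30.2 N/mm


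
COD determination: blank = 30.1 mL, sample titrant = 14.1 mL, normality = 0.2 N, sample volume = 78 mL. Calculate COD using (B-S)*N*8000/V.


COD = (30.1 - 14.1) x 0.2 x 8000 / 78
COD = 16.0 x 0.2 x 8000 / 78
COD = 328.2 mg/L


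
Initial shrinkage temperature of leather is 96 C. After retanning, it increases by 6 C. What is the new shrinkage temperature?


New Ts = 96 + 6 = 102 C


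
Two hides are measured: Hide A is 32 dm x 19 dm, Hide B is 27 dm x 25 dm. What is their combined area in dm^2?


1283 dm^2

Hide A area = 32 x 19 = 608 dm^2
Hide B area = 27 x 25 = 675 dm^2
Total = 608 + 675 = 1283 dm^2


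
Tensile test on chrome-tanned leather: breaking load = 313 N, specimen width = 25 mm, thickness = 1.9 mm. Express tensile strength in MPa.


Cross-section = 25 x 1.9 = 47.5 mm^2
TS = 313 / 47.5 = 6.59 MPa
(1 N/mm^2 = 1 MPa)


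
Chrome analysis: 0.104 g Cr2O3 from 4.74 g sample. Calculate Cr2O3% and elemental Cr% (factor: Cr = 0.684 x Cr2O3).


Cr2O3% = 0.104 / 4.74 x 100 = 2.19%
Cr% = 2.19 x 0.684 = 1.50%


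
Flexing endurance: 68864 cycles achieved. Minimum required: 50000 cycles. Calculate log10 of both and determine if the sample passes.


log10(68864) = 4.84
log10(50000) = 4.70
Passes: Yes


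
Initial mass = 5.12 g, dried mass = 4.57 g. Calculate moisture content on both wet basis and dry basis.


Wet basis = 10.7%
Dry basis = 12.0%


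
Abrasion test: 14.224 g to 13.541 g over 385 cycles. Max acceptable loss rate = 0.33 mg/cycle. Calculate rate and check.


Rate = 1.774 mg/cycle
Passes: No


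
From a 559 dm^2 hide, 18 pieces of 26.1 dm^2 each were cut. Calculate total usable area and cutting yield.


Usable area = 469.8 dm^2
Yield = 84.0%


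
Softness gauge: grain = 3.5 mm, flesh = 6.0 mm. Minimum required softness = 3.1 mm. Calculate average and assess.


Average softness = 4.75 mm
Meets requirement: Yes

Average = (3.5 + 6.0) / 2 = 4.75 mm
Minimum = 3.1 mm
Meets requirement: Yes


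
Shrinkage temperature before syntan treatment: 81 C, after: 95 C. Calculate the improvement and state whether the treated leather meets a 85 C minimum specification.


Improvement = 14 C
Meets 85 C spec: Yes


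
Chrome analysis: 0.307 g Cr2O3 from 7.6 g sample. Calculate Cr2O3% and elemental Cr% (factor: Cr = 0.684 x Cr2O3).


Cr2O3 = 4.04%
Cr = 2.76%

Cr2O3% = 0.307 / 7.6 x 100 = 4.04%
Cr% = 4.04 x 0.684 = 2.76%


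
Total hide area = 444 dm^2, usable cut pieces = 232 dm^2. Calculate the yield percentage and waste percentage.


Yield = 52.3%
Waste = 47.7%

Yield = 232 / 444 x 100 = 52.3%
Waste = 444 - 232 = 212 dm^2
Waste% = 100 - 52.3 = 47.7%


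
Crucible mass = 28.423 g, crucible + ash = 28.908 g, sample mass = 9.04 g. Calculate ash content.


Ash mass = 0.485 g
Ash content = 5.37%

Ash mass = 28.908 - 28.423 = 0.485 g
Ash% = 0.485 / 9.04 x 100 = 5.37%


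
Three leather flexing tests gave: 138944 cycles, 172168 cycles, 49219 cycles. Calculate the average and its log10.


Average = 120110 cycles
log10 = 5.08


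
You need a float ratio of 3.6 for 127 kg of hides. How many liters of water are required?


Water = hide weight x target ratio
Water = 127 x 3.6 = 457.2 L


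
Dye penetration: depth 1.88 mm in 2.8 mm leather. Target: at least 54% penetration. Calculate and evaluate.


Penetration = 67.1%
Meets target: Yes

Penetration = 1.88 / 2.8 x 100 = 67.1%
Target: 54%
Meets target: Yes


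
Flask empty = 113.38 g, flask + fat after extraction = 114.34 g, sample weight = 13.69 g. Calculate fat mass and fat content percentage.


Fat mass = 0.96 g
Fat content = 7.0%

Fat mass = 114.34 - 113.38 = 0.96 g
Fat% = 0.96 / 13.69 x 100 = 7.0%


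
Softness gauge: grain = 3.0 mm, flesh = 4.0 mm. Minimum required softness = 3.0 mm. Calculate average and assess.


Average = (3.0 + 4.0) / 2 = 3.50 mm
Minimum = 3.0 mm
Meets requirement: Yes


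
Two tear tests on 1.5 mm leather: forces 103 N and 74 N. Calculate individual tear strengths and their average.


Tear 1 = 68.7 N/mm
Tear 2 = 49.3 N/mm
Average = 59.0 N/mm

Tear 1 = 103 / 1.5 = 68.7 N/mm
Tear 2 = 74 / 1.5 = 49.3 N/mm
Average = (68.7 + 49.3) / 2 = 59.0 N/mm


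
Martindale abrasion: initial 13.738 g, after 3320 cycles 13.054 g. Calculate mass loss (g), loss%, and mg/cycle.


Loss = 13.738 - 13.054 = 0.684 g
Loss% = 0.684 / 13.738 x 100 = 4.98%
Rate = 0.684 / 3320 x 1000 = 0.206 mg/cycle


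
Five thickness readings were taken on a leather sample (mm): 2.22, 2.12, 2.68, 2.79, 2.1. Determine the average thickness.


2.38 mm


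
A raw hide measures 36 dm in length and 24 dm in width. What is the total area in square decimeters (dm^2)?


Area = length x width
Area = 36 x 24 = 864 dm^2


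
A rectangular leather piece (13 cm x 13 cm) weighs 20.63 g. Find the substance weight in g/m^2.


1220.7 g/m^2

Area = 13 x 13 = 169 cm^2
SW = 20.63 / 169 x 10000 = 1220.7 g/m^2


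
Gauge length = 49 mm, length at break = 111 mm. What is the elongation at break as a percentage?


Extension = 111 - 49 = 62 mm
Elongation = 62 / 49 x 100 = 126.5%


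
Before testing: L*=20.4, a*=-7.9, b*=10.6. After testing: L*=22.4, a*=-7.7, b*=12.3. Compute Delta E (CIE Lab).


dL = 22.4 - 20.4 = 2.0
da = -7.7 - (-7.9) = 0.2
db = 12.3 - 10.6 = 1.7
dE = sqrt((2.0)^2 + (0.2)^2 + (1.7)^2) = 2.63


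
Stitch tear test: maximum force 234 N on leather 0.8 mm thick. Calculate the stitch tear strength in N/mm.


Stitch tear strength = force / thickness
STS = 234 / 0.8 = 292.5 N/mm


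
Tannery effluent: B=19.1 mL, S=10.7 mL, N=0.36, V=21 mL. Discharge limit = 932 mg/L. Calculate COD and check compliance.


COD = (19.1 - 10.7) x 0.36 x 8000 / 21 = 1152.0 mg/L
Limit: 932 mg/L
Compliant: No


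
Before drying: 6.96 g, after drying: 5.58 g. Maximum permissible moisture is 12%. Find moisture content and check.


MC = (6.96 - 5.58) / 6.96 x 100 = 19.8%
Maximum: 12%
Acceptable: No


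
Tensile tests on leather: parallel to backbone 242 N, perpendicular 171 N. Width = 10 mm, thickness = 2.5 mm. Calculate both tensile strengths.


Area = 10 x 2.5 = 25.0 mm^2
TS (parallel) = 242 / 25.0 = 9.68 N/mm^2
TS (perpendicular) = 171 / 25.0 = 6.84 N/mm^2


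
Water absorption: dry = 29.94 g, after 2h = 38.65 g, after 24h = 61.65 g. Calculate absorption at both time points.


2h absorption = 29.1%
24h absorption = 105.9%


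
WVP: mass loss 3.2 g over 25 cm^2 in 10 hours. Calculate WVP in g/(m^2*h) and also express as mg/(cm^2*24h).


WVP = 128.00 g/(m^2*h)
Daily rate = 307.20 mg/(cm^2*24h)


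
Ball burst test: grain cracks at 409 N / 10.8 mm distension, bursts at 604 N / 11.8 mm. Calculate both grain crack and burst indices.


Crack index = 37.9 N/mm
Burst index = 51.2 N/mm

Crack index = 409 / 10.8 = 37.9 N/mm
Burst index = 604 / 11.8 = 51.2 N/mm


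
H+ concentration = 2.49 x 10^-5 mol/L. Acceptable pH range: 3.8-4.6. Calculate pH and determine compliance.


pH = -log10(2.49 x 10^-5) = 4.60
Range: 3.8 to 4.6
Compliant: Yes


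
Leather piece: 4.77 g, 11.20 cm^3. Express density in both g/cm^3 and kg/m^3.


Density = 4.77 / 11.20 = 0.426 g/cm^3
Convert: 0.426 x 1000 = 426 kg/m^3


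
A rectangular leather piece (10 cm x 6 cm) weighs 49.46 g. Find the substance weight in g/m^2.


8243.3 g/m^2

Area = 10 x 6 = 60 cm^2
SW = 49.46 / 60 x 10000 = 8243.3 g/m^2


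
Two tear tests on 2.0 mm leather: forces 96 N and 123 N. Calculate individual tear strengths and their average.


Tear 1 = 96 / 2.0 = 48.0 N/mm
Tear 2 = 123 / 2.0 = 61.5 N/mm
Average = (48.0 + 61.5) / 2 = 54.8 N/mm


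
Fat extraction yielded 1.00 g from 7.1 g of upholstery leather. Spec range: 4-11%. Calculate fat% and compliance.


Fat content = 14.1%
Compliant: No

Fat% = 1.00 / 7.1 x 100 = 14.1%
Spec range: 4-11%
Compliant: No


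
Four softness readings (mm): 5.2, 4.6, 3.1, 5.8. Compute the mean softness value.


4.68 mm


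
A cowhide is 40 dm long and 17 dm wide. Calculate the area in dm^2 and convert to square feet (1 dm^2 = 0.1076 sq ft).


Area = 40 x 17 = 680 dm^2
Conversion: 680 x 0.1076 = 73.17 sq ft


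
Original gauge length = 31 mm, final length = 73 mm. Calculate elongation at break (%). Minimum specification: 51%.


Elongation = 135.5%
Meets spec: Yes

Extension = 73 - 31 = 42 mm
Elongation = 42 / 31 x 100 = 135.5%
Minimum required: 51%
Meets specification: Yes


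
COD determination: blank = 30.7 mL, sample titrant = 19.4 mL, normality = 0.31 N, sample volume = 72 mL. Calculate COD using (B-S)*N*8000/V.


389.2 mg/L

COD = (30.7 - 19.4) x 0.31 x 8000 / 72
COD = 11.3 x 0.31 x 8000 / 72
COD = 389.2 mg/L


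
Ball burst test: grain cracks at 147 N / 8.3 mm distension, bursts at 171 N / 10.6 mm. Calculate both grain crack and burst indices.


Crack index = 17.7 N/mm
Burst index = 16.1 N/mm

Crack index = 147 / 8.3 = 17.7 N/mm
Burst index = 171 / 10.6 = 16.1 N/mm


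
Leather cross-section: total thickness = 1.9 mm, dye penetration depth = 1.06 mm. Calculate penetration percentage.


55.8%

Penetration% = 1.06 / 1.9 x 100
Penetration = 55.8%


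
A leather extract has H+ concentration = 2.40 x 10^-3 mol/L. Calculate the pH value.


pH = -log10[H+]
pH = -log10(2.40 x 10^-3) = 2.62


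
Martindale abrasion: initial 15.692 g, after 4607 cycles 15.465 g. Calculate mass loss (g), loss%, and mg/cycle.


Mass loss = 0.227 g
Loss = 1.45%
Rate = 0.049 mg/cycle

Loss = 15.692 - 15.465 = 0.227 g
Loss% = 0.227 / 15.692 x 100 = 1.45%
Rate = 0.227 / 4607 x 1000 = 0.049 mg/cycle


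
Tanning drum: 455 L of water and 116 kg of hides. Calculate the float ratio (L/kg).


3.9

Float ratio = water / hide weight
Ratio = 455 / 116 = 3.9


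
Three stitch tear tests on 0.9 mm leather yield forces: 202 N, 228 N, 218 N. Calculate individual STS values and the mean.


STS1 = 202 / 0.9 = 224.4 N/mm
STS2 = 228 / 0.9 = 253.3 N/mm
STS3 = 218 / 0.9 = 242.2 N/mm
Mean = (224.4 + 253.3 + 242.2) / 3 = 240.0 N/mm


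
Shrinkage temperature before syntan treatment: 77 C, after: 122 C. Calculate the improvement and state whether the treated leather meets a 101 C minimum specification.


Improvement = 45 C
Meets 101 C spec: Yes


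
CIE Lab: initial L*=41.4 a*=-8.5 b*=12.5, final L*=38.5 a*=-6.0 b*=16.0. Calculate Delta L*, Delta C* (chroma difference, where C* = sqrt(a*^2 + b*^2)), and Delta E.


Delta L* = -2.9
Delta C* = 1.97
Delta E = 5.19


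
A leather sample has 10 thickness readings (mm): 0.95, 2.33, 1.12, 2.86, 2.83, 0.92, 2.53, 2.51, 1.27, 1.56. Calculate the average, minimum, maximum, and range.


Sum = 18.88
Average = 18.88 / 10 = 1.89 mm
Minimum = 0.92 mm
Maximum = 2.86 mm
Range = 2.86 - 0.92 = 1.94 mm


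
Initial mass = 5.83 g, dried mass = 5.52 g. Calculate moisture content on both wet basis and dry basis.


Moisture lost = 5.83 - 5.52 = 0.31 g
Wet basis MC = 0.31 / 5.83 x 100 = 5.3%
Dry basis MC = 0.31 / 5.52 x 100 = 5.6%


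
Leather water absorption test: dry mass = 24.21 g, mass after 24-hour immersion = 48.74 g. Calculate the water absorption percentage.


Water absorbed = 48.74 - 24.21 = 24.53 g
WA% = 24.53 / 24.21 x 100 = 101.3%


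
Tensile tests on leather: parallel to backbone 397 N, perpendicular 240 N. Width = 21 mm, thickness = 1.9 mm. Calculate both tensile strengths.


Parallel = 9.95 N/mm^2
Perpendicular = 6.02 N/mm^2

Area = 21 x 1.9 = 39.9 mm^2
TS (parallel) = 397 / 39.9 = 9.95 N/mm^2
TS (perpendicular) = 240 / 39.9 = 6.02 N/mm^2


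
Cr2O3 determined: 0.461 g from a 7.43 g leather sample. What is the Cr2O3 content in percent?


6.20%

Cr2O3% = 0.461 / 7.43 x 100
Cr2O3% = 6.20%


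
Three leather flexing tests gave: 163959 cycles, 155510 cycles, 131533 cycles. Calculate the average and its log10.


Average = 150334 cycles
log10 = 5.18

Average = (163959 + 155510 + 131533) / 3 = 150334 cycles
log10(150334) = 5.18


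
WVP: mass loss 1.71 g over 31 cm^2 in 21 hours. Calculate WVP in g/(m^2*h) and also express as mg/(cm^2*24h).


WVP = 1.71 / (31 x 21) x 10000 = 26.27 g/(m^2*h)
Mass loss in mg = 1.71 x 1000 = 1710 mg
Per cm^2 per 24h in mg: 1710 x 24 / (31 x 21) = 41040 / 651 = 63.04 mg/(cm^2*24h)


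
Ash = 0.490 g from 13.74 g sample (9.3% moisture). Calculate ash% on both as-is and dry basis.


As-is ash% = 0.490 / 13.74 x 100 = 3.57%
Dry mass = 13.74 x (100 - 9.3) / 100 = 12.46218 g
Dry-basis ash% = 0.490 / 12.46218 x 100 = 3.93%


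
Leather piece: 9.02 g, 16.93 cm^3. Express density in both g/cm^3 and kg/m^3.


0.533 g/cm^3
533 kg/m^3

Density = 9.02 / 16.93 = 0.533 g/cm^3
Convert: 0.533 x 1000 = 533 kg/m^3


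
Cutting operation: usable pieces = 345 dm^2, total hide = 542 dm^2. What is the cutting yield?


63.7%

Yield = usable / total x 100
Yield = 345 / 542 x 100 = 63.7%


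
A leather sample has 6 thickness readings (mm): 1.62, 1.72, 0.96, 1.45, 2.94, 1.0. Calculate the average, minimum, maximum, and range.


Sum = 9.69
Average = 9.69 / 6 = 1.62 mm
Minimum = 0.96 mm
Maximum = 2.94 mm
Range = 2.94 - 0.96 = 1.98 mm


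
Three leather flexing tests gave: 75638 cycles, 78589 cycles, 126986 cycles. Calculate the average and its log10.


Average = (75638 + 78589 + 126986) / 3 = 93738 cycles
log10(93738) = 4.97


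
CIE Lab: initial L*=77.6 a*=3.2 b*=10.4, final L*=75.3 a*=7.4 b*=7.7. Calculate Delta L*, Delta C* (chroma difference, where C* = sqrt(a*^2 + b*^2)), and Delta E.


Delta L* = 75.3 - 77.6 = -2.3
C1* = sqrt((3.2)^2 + (10.4)^2) = 10.881
C2* = sqrt((7.4)^2 + (7.7)^2) = 10.679
Delta C* = 10.679 - 10.881 = -0.20
Delta E = sqrt((-2.3)^2 + (4.2)^2 + (-2.7)^2) = 5.50


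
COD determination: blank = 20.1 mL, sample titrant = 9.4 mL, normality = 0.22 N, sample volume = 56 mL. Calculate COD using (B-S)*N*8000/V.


COD = (20.1 - 9.4) x 0.22 x 8000 / 56
COD = 10.7 x 0.22 x 8000 / 56
COD = 336.3 mg/L


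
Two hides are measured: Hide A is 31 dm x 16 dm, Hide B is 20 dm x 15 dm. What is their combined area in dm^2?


Hide A area = 31 x 16 = 496 dm^2
Hide B area = 20 x 15 = 300 dm^2
Total = 496 + 300 = 796 dm^2


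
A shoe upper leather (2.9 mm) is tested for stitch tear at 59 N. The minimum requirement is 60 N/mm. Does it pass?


STS = 59 / 2.9 = 20.3 N/mm
Minimum required: 60 N/mm
Passes: No


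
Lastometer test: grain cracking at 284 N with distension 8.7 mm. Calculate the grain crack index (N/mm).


Grain crack index = force / distension
Index = 284 / 8.7 = 32.6 N/mm


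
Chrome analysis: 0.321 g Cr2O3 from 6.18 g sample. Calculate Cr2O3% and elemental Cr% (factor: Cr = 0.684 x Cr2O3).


Cr2O3 = 5.19%
Cr = 3.55%

Cr2O3% = 0.321 / 6.18 x 100 = 5.19%
Cr% = 5.19 x 0.684 = 3.55%


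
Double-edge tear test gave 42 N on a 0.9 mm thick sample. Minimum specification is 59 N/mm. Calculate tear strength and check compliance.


Tear strength = 42 / 0.9 = 46.7 N/mm
Required minimum = 59 N/mm
Compliant: No


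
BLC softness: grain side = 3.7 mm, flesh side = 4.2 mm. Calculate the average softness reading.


Average = (3.7 + 4.2) / 2
Average = 3.95 mm


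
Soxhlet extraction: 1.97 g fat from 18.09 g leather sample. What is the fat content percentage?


Fat content = 1.97 / 18.09 x 100
Fat = 10.9%
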